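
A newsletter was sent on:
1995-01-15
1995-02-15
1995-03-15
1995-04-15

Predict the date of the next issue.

1995-05-15

Each date is the 15th; the gaps (31, 28, 31) track the month lengths.
The rule is the 15th of each month.
Next: May 1995 → 1995-05-15.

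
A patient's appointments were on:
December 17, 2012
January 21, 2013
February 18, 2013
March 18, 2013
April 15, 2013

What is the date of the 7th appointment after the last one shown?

November 18, 2013

All dates are Mondays, 35, 28, 28, 28 days apart.
Specifically, the 3rd Monday of each month.
May 2013 — 3rd Monday is May 20, 2013.
3rd Monday of June 2013: June 17, 2013.
3rd Monday of July 2013: July 15, 2013.
3rd Monday of August 2013: August 19, 2013.
September 2013 — 3rd Monday is September 16, 2013.
October 2013 — 3rd Monday is October 21, 2013.
November 2013 — 3rd Monday is November 18, 2013.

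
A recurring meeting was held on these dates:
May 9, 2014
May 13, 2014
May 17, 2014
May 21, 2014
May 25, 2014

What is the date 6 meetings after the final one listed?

June 18, 2014

The spacing is 4, 4, 4, 4 days — always 4 days.
May 25, 2014 + 4 days = May 29, 2014.
May 29, 2014 + 4 days = June 2, 2014.
June 2, 2014 + 4 days = June 6, 2014.
June 6, 2014 + 4 days = June 10, 2014.
June 10, 2014 + 4 days = June 14, 2014.
June 14, 2014 + 4 days = June 18, 2014.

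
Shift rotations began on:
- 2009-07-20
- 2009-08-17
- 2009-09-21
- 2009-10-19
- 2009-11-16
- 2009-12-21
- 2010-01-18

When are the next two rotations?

2010-02-15, 2010-03-15

Gaps: 28, 35, 28, 28, 35, 28 days — a mix of 28 and 35. Every date is a Monday.
Each is the 3rd Monday of its month.
3rd Monday of February 2010: 2010-02-15.
March 2010 — 3rd Monday is 2010-03-15.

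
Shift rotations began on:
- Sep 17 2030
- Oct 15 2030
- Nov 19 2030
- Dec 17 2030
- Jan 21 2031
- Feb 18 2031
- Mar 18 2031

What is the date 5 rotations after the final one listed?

Aug 19 2031

All dates are Tuesdays, 28, 35, 28, 35, 28, 28 days apart.
Specifically, the 3rd Tuesday of each month.
April 2031 — 3rd Tuesday is Apr 15 2031.
3rd Tuesday of May 2031: May 20 2031.
June 2031 — 3rd Tuesday is Jun 17 2031.
3rd Tuesday of July 2031: Jul 15 2031.
3rd Tuesday of August 2031: Aug 19 2031.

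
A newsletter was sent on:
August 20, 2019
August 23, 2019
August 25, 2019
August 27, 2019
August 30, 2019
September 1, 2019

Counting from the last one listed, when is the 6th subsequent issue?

The gap pattern 3, 2, 2, 3, 2 repeats every 3 events.
These are the Tuesdays, Fridays and Sundays of each week.
The following Tuesday is September 3, 2019.
Next Friday: September 6, 2019.
The following Sunday is September 8, 2019.
Next Tuesday: September 10, 2019.
The following Friday is September 13, 2019.
Next Sunday: September 15, 2019.

September 15, 2019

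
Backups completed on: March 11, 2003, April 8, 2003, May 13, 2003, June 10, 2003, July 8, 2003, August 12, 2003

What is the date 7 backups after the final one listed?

Gaps: 28, 35, 28, 28, 35 days — a mix of 28 and 35. Every date is a Tuesday.
Each is the 2nd Tuesday of its month.
2nd Tuesday of September 2003: September 9, 2003.
October 2003 — 2nd Tuesday is October 14, 2003.
2nd Tuesday of November 2003: November 11, 2003.
2nd Tuesday of December 2003: December 9, 2003.
January 2004 — 2nd Tuesday is January 13, 2004.
2nd Tuesday of February 2004: February 10, 2004.
2nd Tuesday of March 2004: March 9, 2004.

March 9, 2004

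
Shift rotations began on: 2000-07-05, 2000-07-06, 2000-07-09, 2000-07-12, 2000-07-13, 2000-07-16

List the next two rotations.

2000-07-19, 2000-07-20

The gap pattern 1, 3, 3, 1, 3 repeats every 3 events.
These are the Wednesdays, Thursdays and Sundays of each week.
Next Wednesday: 2000-07-19.
The following Thursday is 2000-07-20.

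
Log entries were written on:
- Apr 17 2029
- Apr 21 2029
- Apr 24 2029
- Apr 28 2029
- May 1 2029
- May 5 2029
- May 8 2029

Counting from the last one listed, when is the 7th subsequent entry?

Jun 2 2029

The gap pattern 4, 3, 4, 3, 4, 3 repeats every 2 events.
These are the Tuesdays and Saturdays of each week.
The following Saturday is May 12 2029.
Next Tuesday: May 15 2029.
Next Saturday: May 19 2029.
Next Tuesday: May 22 2029.
The following Saturday is May 26 2029.
Next Tuesday: May 29 2029.
The following Saturday is Jun 2 2029.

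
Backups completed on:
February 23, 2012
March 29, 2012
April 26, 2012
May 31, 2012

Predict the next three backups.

All Thursdays; the gaps (35, 28, 35) vary with month length.
This is the last Thursday of each month.
Last Thursday of June 2012: June 28, 2012.
Last Thursday of July 2012: July 26, 2012.
Last Thursday of August 2012: August 30, 2012.

June 28, 2012; July 26, 2012; August 30, 2012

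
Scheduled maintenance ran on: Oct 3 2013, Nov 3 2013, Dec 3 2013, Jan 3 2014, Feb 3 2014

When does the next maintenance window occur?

Each date is the 3rd; the gaps (31, 30, 31, 31) track the month lengths.
The rule is the 3rd of each month.
March 2014: Mar 3 2014.

Mar 3 2014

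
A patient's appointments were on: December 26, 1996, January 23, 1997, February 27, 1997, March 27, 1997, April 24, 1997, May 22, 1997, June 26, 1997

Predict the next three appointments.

Gaps: 28, 35, 28, 28, 28, 35 days — a mix of 28 and 35. Every date is a Thursday.
Each is the 4th Thursday of its month.
4th Thursday of July 1997: July 24, 1997.
August 1997 — 4th Thursday is August 28, 1997.
4th Thursday of September 1997: September 25, 1997.

July 24, 1997; August 28, 1997; September 25, 1997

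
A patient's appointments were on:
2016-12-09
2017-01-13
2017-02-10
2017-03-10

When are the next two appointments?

All dates are Fridays, 35, 28, 28 days apart.
Specifically, the 2nd Friday of each month.
2nd Friday of April 2017: 2017-04-14.
2nd Friday of May 2017: 2017-05-12.

2017-04-14, 2017-05-12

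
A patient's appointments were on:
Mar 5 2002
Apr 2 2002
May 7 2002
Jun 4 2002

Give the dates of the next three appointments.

Jul 2 2002, Aug 6 2002, Sep 3 2002

These are Tuesdays at 28- or 35-day spacing (28, 35, 28).
The pattern: 1st Tuesday of the month.
1st Tuesday of July 2002: Jul 2 2002.
August 2002 — 1st Tuesday is Aug 6 2002.
September 2002 — 1st Tuesday is Sep 3 2002.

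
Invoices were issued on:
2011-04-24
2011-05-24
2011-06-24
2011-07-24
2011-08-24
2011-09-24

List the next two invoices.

Each date is the 24th; the gaps (30, 31, 30, 31, 31) track the month lengths.
The rule is the 24th of each month.
October 2011: 2011-10-24.
November 2011: 2011-11-24.

2011-10-24, 2011-11-24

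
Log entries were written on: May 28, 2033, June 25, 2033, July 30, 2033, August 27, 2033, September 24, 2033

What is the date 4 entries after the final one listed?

Every date is a Saturday; gaps 28, 35, 28, 28 days.
Each is the last Saturday of its month (at least one falls on the 29th or later, ruling out '4th Saturday').
October 2033 ends with Saturday October 29, 2033.
November 2033 ends with Saturday November 26, 2033.
Last Saturday of December 2033: December 31, 2033.
Last Saturday of January 2034: January 28, 2034.

January 28, 2034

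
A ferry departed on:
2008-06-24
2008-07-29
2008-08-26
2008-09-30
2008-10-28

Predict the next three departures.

2008-11-25, 2008-12-30, 2009-01-27

Every date is a Tuesday; gaps 35, 28, 35, 28 days.
Each is the last Tuesday of its month (at least one falls on the 29th or later, ruling out '4th Tuesday').
November 2008 ends with Tuesday 2008-11-25.
Last Tuesday of December 2008: 2008-12-30.
Last Tuesday of January 2009: 2009-01-27.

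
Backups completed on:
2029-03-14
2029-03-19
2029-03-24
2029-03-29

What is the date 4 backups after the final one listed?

Every event comes 5 days after the last (5, 5, 5).
2029-03-29 + 5 days = 2029-04-03.
2029-04-03 + 5 days = 2029-04-08.
2029-04-08 + 5 days = 2029-04-13.
2029-04-13 + 5 days = 2029-04-18.

2029-04-18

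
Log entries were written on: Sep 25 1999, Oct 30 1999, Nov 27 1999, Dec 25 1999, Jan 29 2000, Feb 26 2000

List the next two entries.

Every date is a Saturday; gaps 35, 28, 28, 35, 28 days.
Each is the last Saturday of its month (at least one falls on the 29th or later, ruling out '4th Saturday').
Last Saturday of March 2000: Mar 25 2000.
April 2000 ends with Saturday Apr 29 2000.

Mar 25 2000, Apr 29 2000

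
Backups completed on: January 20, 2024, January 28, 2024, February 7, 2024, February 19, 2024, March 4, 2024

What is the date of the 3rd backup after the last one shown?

Gaps: 8, 10, 12, 14 days — each gap is 2 larger than the previous one.
Next gap: 16 days. March 4, 2024 + 16 days = March 20, 2024.
Next gap: 18 days. March 20, 2024 + 18 days = April 7, 2024.
Next gap: 20 days. April 7, 2024 + 20 days = April 27, 2024.

April 27, 2024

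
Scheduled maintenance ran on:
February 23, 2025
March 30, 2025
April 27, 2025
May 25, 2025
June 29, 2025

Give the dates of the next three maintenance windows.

Every date is a Sunday; gaps 35, 28, 28, 35 days.
Each is the last Sunday of its month (at least one falls on the 29th or later, ruling out '4th Sunday').
July 2025 ends with Sunday July 27, 2025.
August 2025 ends with Sunday August 31, 2025.
Last Sunday of September 2025: September 28, 2025.

July 27, 2025; August 31, 2025; September 28, 2025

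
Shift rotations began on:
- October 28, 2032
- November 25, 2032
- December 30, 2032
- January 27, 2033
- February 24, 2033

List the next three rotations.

All Thursdays; the gaps (28, 35, 28, 28) vary with month length.
This is the last Thursday of each month.
Last Thursday of March 2033: March 31, 2033.
Last Thursday of April 2033: April 28, 2033.
Last Thursday of May 2033: May 26, 2033.

March 31, 2033; April 28, 2033; May 26, 2033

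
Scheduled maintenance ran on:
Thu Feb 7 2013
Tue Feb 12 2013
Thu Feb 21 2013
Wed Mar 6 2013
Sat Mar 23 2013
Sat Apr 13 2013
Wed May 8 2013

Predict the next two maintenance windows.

Thu Jun 6 2013, Tue Jul 9 2013

The spacing grows by 4 each time: 5, 9, 13, 17, 21, 25 days.
Next gap: 29 days. Wed May 8 2013 + 29 days = Thu Jun 6 2013.
Next gap: 33 days. Thu Jun 6 2013 + 33 days = Tue Jul 9 2013.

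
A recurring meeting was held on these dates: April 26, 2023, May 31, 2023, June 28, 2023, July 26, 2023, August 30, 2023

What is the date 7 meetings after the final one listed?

Every date is a Wednesday; gaps 35, 28, 28, 35 days.
Each is the last Wednesday of its month (at least one falls on the 29th or later, ruling out '4th Wednesday').
Last Wednesday of September 2023: September 27, 2023.
October 2023 ends with Wednesday October 25, 2023.
November 2023 ends with Wednesday November 29, 2023.
Last Wednesday of December 2023: December 27, 2023.
Last Wednesday of January 2024: January 31, 2024.
February 2024 ends with Wednesday February 28, 2024.
March 2024 ends with Wednesday March 27, 2024.

March 27, 2024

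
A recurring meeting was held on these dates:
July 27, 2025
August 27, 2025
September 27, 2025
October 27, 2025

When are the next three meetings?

Gaps: 31, 31, 30 days — not constant. Every event is on the 27th of the month.
Pattern: the 27th of each month.
Next: November 2025 → November 27, 2025.
December 2025: December 27, 2025.
January 2026: January 27, 2026.

November 27, 2025; December 27, 2025; January 27, 2026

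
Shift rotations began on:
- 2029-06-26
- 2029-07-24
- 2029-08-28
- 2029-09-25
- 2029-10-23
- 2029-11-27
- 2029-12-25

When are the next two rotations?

All dates are Tuesdays, 28, 35, 28, 28, 35, 28 days apart.
Specifically, the 4th Tuesday of each month.
4th Tuesday of January 2030: 2030-01-22.
4th Tuesday of February 2030: 2030-02-26.

2030-01-22, 2030-02-26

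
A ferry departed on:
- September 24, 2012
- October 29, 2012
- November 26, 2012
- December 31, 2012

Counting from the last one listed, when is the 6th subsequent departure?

All Mondays; the gaps (35, 28, 35) vary with month length.
This is the last Monday of each month.
January 2013 ends with Monday January 28, 2013.
Last Monday of February 2013: February 25, 2013.
Last Monday of March 2013: March 25, 2013.
Last Monday of April 2013: April 29, 2013.
May 2013 ends with Monday May 27, 2013.
Last Monday of June 2013: June 24, 2013.

June 24, 2013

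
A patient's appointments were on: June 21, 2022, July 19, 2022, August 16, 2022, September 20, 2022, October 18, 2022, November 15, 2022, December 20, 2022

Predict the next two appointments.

Gaps: 28, 28, 35, 28, 28, 35 days — a mix of 28 and 35. Every date is a Tuesday.
Each is the 3rd Tuesday of its month.
January 2023 — 3rd Tuesday is January 17, 2023.
February 2023 — 3rd Tuesday is February 21, 2023.

January 17, 2023; February 21, 2023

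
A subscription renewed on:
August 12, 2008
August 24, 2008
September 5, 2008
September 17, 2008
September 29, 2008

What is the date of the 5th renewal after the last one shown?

November 28, 2008

Every event comes 12 days after the last (12, 12, 12, 12).
September 29, 2008 + 12 days = October 11, 2008.
October 11, 2008 + 12 days = October 23, 2008.
October 23, 2008 + 12 days = November 4, 2008.
November 4, 2008 + 12 days = November 16, 2008.
November 16, 2008 + 12 days = November 28, 2008.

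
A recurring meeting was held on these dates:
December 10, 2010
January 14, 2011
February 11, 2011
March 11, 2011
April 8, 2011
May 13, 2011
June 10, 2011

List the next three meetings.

All dates are Fridays, 35, 28, 28, 28, 35, 28 days apart.
Specifically, the 2nd Friday of each month.
July 2011 — 2nd Friday is July 8, 2011.
August 2011 — 2nd Friday is August 12, 2011.
2nd Friday of September 2011: September 9, 2011.

July 8, 2011; August 12, 2011; September 9, 2011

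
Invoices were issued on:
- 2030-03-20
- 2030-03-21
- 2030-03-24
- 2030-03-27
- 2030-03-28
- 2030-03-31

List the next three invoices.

2030-04-03, 2030-04-04, 2030-04-07

The gap pattern 1, 3, 3, 1, 3 repeats every 3 events.
These are the Wednesdays, Thursdays and Sundays of each week.
Next Wednesday: 2030-04-03.
The following Thursday is 2030-04-04.
Next Sunday: 2030-04-07.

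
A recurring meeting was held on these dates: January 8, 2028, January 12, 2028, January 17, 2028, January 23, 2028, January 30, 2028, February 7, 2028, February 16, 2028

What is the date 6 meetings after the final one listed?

May 1, 2028

Intervals are 4, 5, 6, 7, 8, 9 days — an arithmetic progression with common difference 1.
Next gap: 10 days. February 16, 2028 + 10 days = February 26, 2028.
Next gap: 11 days. February 26, 2028 + 11 days = March 8, 2028.
Next gap: 12 days. March 8, 2028 + 12 days = March 20, 2028.
Next gap: 13 days. March 20, 2028 + 13 days = April 2, 2028.
Next gap: 14 days. April 2, 2028 + 14 days = April 16, 2028.
Next gap: 15 days. April 16, 2028 + 15 days = May 1, 2028.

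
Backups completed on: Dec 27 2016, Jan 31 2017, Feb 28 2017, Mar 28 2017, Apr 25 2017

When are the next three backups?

May 30 2017, Jun 27 2017, Jul 25 2017

These are Tuesdays with 35, 28, 28, 28-day gaps.
Each is the final Tuesday of its month — Jan 31 2017 is past the 28th, so '4th Tuesday' doesn't fit.
May 2017 ends with Tuesday May 30 2017.
June 2017 ends with Tuesday Jun 27 2017.
Last Tuesday of July 2017: Jul 25 2017.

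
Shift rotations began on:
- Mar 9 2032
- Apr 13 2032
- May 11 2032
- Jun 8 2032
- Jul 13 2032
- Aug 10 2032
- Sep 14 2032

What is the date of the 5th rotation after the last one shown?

Feb 8 2033

All dates are Tuesdays, 35, 28, 28, 35, 28, 35 days apart.
Specifically, the 2nd Tuesday of each month.
October 2032 — 2nd Tuesday is Oct 12 2032.
November 2032 — 2nd Tuesday is Nov 9 2032.
December 2032 — 2nd Tuesday is Dec 14 2032.
January 2033 — 2nd Tuesday is Jan 11 2033.
2nd Tuesday of February 2033: Feb 8 2033.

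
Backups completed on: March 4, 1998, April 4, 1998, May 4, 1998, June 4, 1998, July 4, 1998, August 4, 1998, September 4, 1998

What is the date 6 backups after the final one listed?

The day-of-month is always 4 (31, 30, 31, 30, 31, 31 days between events).
So this recurs on the 4th of each month.
Next: October 1998 → October 4, 1998.
November 1998: November 4, 1998.
Next: December 1998 → December 4, 1998.
Next: January 1999 → January 4, 1999.
February 1999: February 4, 1999.
March 1999: March 4, 1999.

March 4, 1999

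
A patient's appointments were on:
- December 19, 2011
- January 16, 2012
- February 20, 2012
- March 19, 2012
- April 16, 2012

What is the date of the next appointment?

All dates are Mondays, 28, 35, 28, 28 days apart.
Specifically, the 3rd Monday of each month.
3rd Monday of May 2012: May 21, 2012.

May 21, 2012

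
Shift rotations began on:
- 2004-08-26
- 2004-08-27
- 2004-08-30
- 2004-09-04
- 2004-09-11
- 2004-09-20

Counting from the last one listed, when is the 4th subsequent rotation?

Gaps: 1, 3, 5, 7, 9 days — each gap is 2 larger than the previous one.
Next gap: 11 days. 2004-09-20 + 11 days = 2004-10-01.
Next gap: 13 days. 2004-10-01 + 13 days = 2004-10-14.
Next gap: 15 days. 2004-10-14 + 15 days = 2004-10-29.
Next gap: 17 days. 2004-10-29 + 17 days = 2004-11-15.

2004-11-15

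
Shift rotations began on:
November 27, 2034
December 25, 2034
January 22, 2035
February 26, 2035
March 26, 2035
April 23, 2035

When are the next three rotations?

May 28, 2035; June 25, 2035; July 23, 2035

These are Mondays at 28- or 35-day spacing (28, 28, 35, 28, 28).
The pattern: 4th Monday of the month.
May 2035 — 4th Monday is May 28, 2035.
4th Monday of June 2035: June 25, 2035.
July 2035 — 4th Monday is July 23, 2035.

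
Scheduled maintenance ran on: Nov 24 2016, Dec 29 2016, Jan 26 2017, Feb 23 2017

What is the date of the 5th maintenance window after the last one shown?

All Thursdays; the gaps (35, 28, 28) vary with month length.
This is the last Thursday of each month.
March 2017 ends with Thursday Mar 30 2017.
Last Thursday of April 2017: Apr 27 2017.
Last Thursday of May 2017: May 25 2017.
June 2017 ends with Thursday Jun 29 2017.
July 2017 ends with Thursday Jul 27 2017.

Jul 27 2017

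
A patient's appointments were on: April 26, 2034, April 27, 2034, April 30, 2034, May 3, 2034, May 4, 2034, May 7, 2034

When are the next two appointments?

Every event lands on a Wednesday or Thursday or Sunday (gaps cycle 1, 3, 3, 1, 3).
So the schedule is: every Wednesday, Thursday and Sunday.
Next Wednesday: May 10, 2034.
The following Thursday is May 11, 2034.

May 10, 2034; May 11, 2034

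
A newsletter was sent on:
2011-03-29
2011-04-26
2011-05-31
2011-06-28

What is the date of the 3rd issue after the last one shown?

Every date is a Tuesday; gaps 28, 35, 28 days.
Each is the last Tuesday of its month (at least one falls on the 29th or later, ruling out '4th Tuesday').
Last Tuesday of July 2011: 2011-07-26.
August 2011 ends with Tuesday 2011-08-30.
September 2011 ends with Tuesday 2011-09-27.

2011-09-27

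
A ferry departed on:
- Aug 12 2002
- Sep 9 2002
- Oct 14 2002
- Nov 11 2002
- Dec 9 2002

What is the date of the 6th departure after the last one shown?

Jun 9 2003

Gaps: 28, 35, 28, 28 days — a mix of 28 and 35. Every date is a Monday.
Each is the 2nd Monday of its month.
January 2003 — 2nd Monday is Jan 13 2003.
February 2003 — 2nd Monday is Feb 10 2003.
March 2003 — 2nd Monday is Mar 10 2003.
2nd Monday of April 2003: Apr 14 2003.
May 2003 — 2nd Monday is May 12 2003.
June 2003 — 2nd Monday is Jun 9 2003.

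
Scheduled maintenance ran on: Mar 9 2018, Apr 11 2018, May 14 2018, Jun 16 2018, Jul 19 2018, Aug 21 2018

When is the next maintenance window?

Gaps between consecutive events: 33, 33, 33, 33, 33 days — a constant 33-day interval.
Aug 21 2018 + 33 days = Sep 23 2018.

Sep 23 2018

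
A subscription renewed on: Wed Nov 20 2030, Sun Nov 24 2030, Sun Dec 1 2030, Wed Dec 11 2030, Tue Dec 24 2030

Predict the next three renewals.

The spacing grows by 3 each time: 4, 7, 10, 13 days.
Next gap: 16 days. Tue Dec 24 2030 + 16 days = Thu Jan 9 2031.
Next gap: 19 days. Thu Jan 9 2031 + 19 days = Tue Jan 28 2031.
Next gap: 22 days. Tue Jan 28 2031 + 22 days = Wed Feb 19 2031.

Thu Jan 9 2031, Tue Jan 28 2031, Wed Feb 19 2031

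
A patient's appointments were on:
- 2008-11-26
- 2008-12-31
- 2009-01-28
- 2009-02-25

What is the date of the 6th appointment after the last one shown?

2009-08-26

Every date is a Wednesday; gaps 35, 28, 28 days.
Each is the last Wednesday of its month (at least one falls on the 29th or later, ruling out '4th Wednesday').
March 2009 ends with Wednesday 2009-03-25.
Last Wednesday of April 2009: 2009-04-29.
May 2009 ends with Wednesday 2009-05-27.
June 2009 ends with Wednesday 2009-06-24.
July 2009 ends with Wednesday 2009-07-29.
Last Wednesday of August 2009: 2009-08-26.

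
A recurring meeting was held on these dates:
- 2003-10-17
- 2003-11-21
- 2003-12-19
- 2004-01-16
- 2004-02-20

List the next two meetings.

All dates are Fridays, 35, 28, 28, 35 days apart.
Specifically, the 3rd Friday of each month.
3rd Friday of March 2004: 2004-03-19.
April 2004 — 3rd Friday is 2004-04-16.

2004-03-19, 2004-04-16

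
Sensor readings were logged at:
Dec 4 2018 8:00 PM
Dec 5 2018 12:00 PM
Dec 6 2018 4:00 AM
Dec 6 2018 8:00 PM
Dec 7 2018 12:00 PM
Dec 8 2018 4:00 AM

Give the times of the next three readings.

Gaps: 16, 16, 16, 16, 16 hours — each event is 16 hours after the previous one.
Dec 8 2018 4:00 AM + 16 h = Dec 8 2018 8:00 PM.
Dec 8 2018 8:00 PM + 16 h = Dec 9 2018 12:00 PM.
Dec 9 2018 12:00 PM + 16 h = Dec 10 2018 4:00 AM.

Dec 8 2018 8:00 PM, Dec 9 2018 12:00 PM, Dec 10 2018 4:00 AM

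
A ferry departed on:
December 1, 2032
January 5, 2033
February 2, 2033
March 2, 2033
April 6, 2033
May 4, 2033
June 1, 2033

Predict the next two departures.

July 6, 2033; August 3, 2033

These are Wednesdays at 28- or 35-day spacing (35, 28, 28, 35, 28, 28).
The pattern: 1st Wednesday of the month.
1st Wednesday of July 2033: July 6, 2033.
1st Wednesday of August 2033: August 3, 2033.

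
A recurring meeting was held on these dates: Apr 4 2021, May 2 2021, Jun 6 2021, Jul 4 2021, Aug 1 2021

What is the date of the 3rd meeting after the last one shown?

Nov 7 2021

Gaps: 28, 35, 28, 28 days — a mix of 28 and 35. Every date is a Sunday.
Each is the 1st Sunday of its month.
September 2021 — 1st Sunday is Sep 5 2021.
October 2021 — 1st Sunday is Oct 3 2021.
November 2021 — 1st Sunday is Nov 7 2021.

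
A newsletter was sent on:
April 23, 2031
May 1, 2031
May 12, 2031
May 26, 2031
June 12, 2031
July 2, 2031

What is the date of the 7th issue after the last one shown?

Gaps: 8, 11, 14, 17, 20 days — each gap is 3 larger than the previous one.
Next gap: 23 days. July 2, 2031 + 23 days = July 25, 2031.
Next gap: 26 days. July 25, 2031 + 26 days = August 20, 2031.
Next gap: 29 days. August 20, 2031 + 29 days = September 18, 2031.
Next gap: 32 days. September 18, 2031 + 32 days = October 20, 2031.
Next gap: 35 days. October 20, 2031 + 35 days = November 24, 2031.
Next gap: 38 days. November 24, 2031 + 38 days = January 1, 2032.
Next gap: 41 days. January 1, 2032 + 41 days = February 11, 2032.

February 11, 2032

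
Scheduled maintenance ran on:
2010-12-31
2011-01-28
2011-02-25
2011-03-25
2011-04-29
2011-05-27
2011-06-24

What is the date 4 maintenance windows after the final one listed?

Every date is a Friday; gaps 28, 28, 28, 35, 28, 28 days.
Each is the last Friday of its month (at least one falls on the 29th or later, ruling out '4th Friday').
July 2011 ends with Friday 2011-07-29.
Last Friday of August 2011: 2011-08-26.
Last Friday of September 2011: 2011-09-30.
October 2011 ends with Friday 2011-10-28.

2011-10-28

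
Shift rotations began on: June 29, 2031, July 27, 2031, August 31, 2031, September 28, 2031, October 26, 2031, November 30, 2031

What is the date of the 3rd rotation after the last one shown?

All Sundays; the gaps (28, 35, 28, 28, 35) vary with month length.
This is the last Sunday of each month.
Last Sunday of December 2031: December 28, 2031.
Last Sunday of January 2032: January 25, 2032.
Last Sunday of February 2032: February 29, 2032.

February 29, 2032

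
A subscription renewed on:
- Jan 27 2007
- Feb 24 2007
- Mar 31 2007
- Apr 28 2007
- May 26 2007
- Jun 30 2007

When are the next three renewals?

Every date is a Saturday; gaps 28, 35, 28, 28, 35 days.
Each is the last Saturday of its month (at least one falls on the 29th or later, ruling out '4th Saturday').
July 2007 ends with Saturday Jul 28 2007.
August 2007 ends with Saturday Aug 25 2007.
Last Saturday of September 2007: Sep 29 2007.

Jul 28 2007, Aug 25 2007, Sep 29 2007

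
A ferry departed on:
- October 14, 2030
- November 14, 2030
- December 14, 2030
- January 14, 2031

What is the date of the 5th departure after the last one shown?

June 14, 2031

Each date is the 14th; the gaps (31, 30, 31) track the month lengths.
The rule is the 14th of each month.
February 2031: February 14, 2031.
Next: March 2031 → March 14, 2031.
April 2031: April 14, 2031.
May 2031: May 14, 2031.
Next: June 2031 → June 14, 2031.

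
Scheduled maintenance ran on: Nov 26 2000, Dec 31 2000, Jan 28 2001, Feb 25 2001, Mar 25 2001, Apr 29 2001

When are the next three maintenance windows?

May 27 2001, Jun 24 2001, Jul 29 2001

Every date is a Sunday; gaps 35, 28, 28, 28, 35 days.
Each is the last Sunday of its month (at least one falls on the 29th or later, ruling out '4th Sunday').
May 2001 ends with Sunday May 27 2001.
June 2001 ends with Sunday Jun 24 2001.
Last Sunday of July 2001: Jul 29 2001.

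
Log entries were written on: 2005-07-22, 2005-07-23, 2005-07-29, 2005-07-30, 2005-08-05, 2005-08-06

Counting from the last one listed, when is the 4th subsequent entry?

Gaps: 1, 6, 1, 6, 1 days — not constant, but cyclic with period 2.
The events fall on every Friday and Saturday.
The following Friday is 2005-08-12.
The following Saturday is 2005-08-13.
The following Friday is 2005-08-19.
Next Saturday: 2005-08-20.

2005-08-20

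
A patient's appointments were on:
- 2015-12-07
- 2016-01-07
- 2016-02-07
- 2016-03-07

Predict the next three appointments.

2016-04-07, 2016-05-07, 2016-06-07

Each date is the 7th; the gaps (31, 31, 29) track the month lengths.
The rule is the 7th of each month.
Next: April 2016 → 2016-04-07.
May 2016: 2016-05-07.
June 2016: 2016-06-07.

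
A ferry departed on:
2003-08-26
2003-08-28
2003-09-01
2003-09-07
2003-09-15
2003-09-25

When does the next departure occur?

Gaps: 2, 4, 6, 8, 10 days — each gap is 2 larger than the previous one.
Next gap: 12 days. 2003-09-25 + 12 days = 2003-10-07.

2003-10-07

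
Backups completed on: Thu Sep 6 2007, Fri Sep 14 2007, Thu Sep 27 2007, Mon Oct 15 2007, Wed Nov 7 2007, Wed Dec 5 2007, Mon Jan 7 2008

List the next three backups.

Thu Feb 14 2008, Fri Mar 28 2008, Thu May 15 2008

Gaps: 8, 13, 18, 23, 28, 33 days — each gap is 5 larger than the previous one.
Next gap: 38 days. Mon Jan 7 2008 + 38 days = Thu Feb 14 2008.
Next gap: 43 days. Thu Feb 14 2008 + 43 days = Fri Mar 28 2008.
Next gap: 48 days. Fri Mar 28 2008 + 48 days = Thu May 15 2008.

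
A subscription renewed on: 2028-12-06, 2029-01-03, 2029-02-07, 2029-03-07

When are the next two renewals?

All dates are Wednesdays, 28, 35, 28 days apart.
Specifically, the 1st Wednesday of each month.
April 2029 — 1st Wednesday is 2029-04-04.
May 2029 — 1st Wednesday is 2029-05-02.

2029-04-04, 2029-05-02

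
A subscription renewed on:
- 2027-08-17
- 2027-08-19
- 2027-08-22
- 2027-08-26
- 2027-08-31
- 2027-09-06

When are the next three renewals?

2027-09-13, 2027-09-21, 2027-09-30

Intervals are 2, 3, 4, 5, 6 days — an arithmetic progression with common difference 1.
Next gap: 7 days. 2027-09-06 + 7 days = 2027-09-13.
Next gap: 8 days. 2027-09-13 + 8 days = 2027-09-21.
Next gap: 9 days. 2027-09-21 + 9 days = 2027-09-30.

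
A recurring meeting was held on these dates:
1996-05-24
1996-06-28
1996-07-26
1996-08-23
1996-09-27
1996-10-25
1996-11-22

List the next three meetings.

All dates are Fridays, 35, 28, 28, 35, 28, 28 days apart.
Specifically, the 4th Friday of each month.
4th Friday of December 1996: 1996-12-27.
January 1997 — 4th Friday is 1997-01-24.
February 1997 — 4th Friday is 1997-02-28.

1996-12-27, 1997-01-24, 1997-02-28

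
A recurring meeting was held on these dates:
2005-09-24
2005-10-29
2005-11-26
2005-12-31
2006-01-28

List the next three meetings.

These are Saturdays with 35, 28, 35, 28-day gaps.
Each is the final Saturday of its month — 2005-10-29 is past the 28th, so '4th Saturday' doesn't fit.
Last Saturday of February 2006: 2006-02-25.
March 2006 ends with Saturday 2006-03-25.
April 2006 ends with Saturday 2006-04-29.

2006-02-25, 2006-03-25, 2006-04-29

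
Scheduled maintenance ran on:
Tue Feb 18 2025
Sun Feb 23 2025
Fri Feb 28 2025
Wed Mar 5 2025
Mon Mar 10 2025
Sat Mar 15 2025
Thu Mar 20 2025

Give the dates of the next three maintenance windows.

The spacing is 5, 5, 5, 5, 5, 5 days — always 5 days.
Thu Mar 20 2025 + 5 days = Tue Mar 25 2025.
Tue Mar 25 2025 + 5 days = Sun Mar 30 2025.
Sun Mar 30 2025 + 5 days = Fri Apr 4 2025.

Tue Mar 25 2025, Sun Mar 30 2025, Fri Apr 4 2025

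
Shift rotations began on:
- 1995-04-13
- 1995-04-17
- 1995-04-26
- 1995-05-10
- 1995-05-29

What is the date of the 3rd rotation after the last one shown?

The spacing grows by 5 each time: 4, 9, 14, 19 days.
Next gap: 24 days. 1995-05-29 + 24 days = 1995-06-22.
Next gap: 29 days. 1995-06-22 + 29 days = 1995-07-21.
Next gap: 34 days. 1995-07-21 + 34 days = 1995-08-24.

1995-08-24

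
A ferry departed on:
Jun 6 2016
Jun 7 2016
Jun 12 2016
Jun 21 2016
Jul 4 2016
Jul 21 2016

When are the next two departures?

Aug 11 2016, Sep 5 2016

Gaps: 1, 5, 9, 13, 17 days — each gap is 4 larger than the previous one.
Next gap: 21 days. Jul 21 2016 + 21 days = Aug 11 2016.
Next gap: 25 days. Aug 11 2016 + 25 days = Sep 5 2016.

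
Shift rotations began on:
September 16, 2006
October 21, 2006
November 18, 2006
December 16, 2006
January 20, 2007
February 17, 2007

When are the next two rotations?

Gaps: 35, 28, 28, 35, 28 days — a mix of 28 and 35. Every date is a Saturday.
Each is the 3rd Saturday of its month.
March 2007 — 3rd Saturday is March 17, 2007.
3rd Saturday of April 2007: April 21, 2007.

March 17, 2007; April 21, 2007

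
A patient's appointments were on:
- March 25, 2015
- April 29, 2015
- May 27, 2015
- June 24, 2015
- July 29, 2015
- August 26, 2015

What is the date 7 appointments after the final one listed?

March 30, 2016

Every date is a Wednesday; gaps 35, 28, 28, 35, 28 days.
Each is the last Wednesday of its month (at least one falls on the 29th or later, ruling out '4th Wednesday').
September 2015 ends with Wednesday September 30, 2015.
Last Wednesday of October 2015: October 28, 2015.
Last Wednesday of November 2015: November 25, 2015.
December 2015 ends with Wednesday December 30, 2015.
January 2016 ends with Wednesday January 27, 2016.
Last Wednesday of February 2016: February 24, 2016.
March 2016 ends with Wednesday March 30, 2016.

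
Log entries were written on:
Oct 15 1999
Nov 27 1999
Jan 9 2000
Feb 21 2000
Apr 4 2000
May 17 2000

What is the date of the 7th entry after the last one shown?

Gaps between consecutive events: 43, 43, 43, 43, 43 days — a constant 43-day interval.
May 17 2000 + 43 days = Jun 29 2000.
Jun 29 2000 + 43 days = Aug 11 2000.
Aug 11 2000 + 43 days = Sep 23 2000.
Sep 23 2000 + 43 days = Nov 5 2000.
Nov 5 2000 + 43 days = Dec 18 2000.
Dec 18 2000 + 43 days = Jan 30 2001.
Jan 30 2001 + 43 days = Mar 14 2001.

Mar 14 2001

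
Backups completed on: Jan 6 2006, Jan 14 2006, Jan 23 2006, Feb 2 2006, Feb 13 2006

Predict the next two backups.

Feb 25 2006, Mar 10 2006

Intervals are 8, 9, 10, 11 days — an arithmetic progression with common difference 1.
Next gap: 12 days. Feb 13 2006 + 12 days = Feb 25 2006.
Next gap: 13 days. Feb 25 2006 + 13 days = Mar 10 2006.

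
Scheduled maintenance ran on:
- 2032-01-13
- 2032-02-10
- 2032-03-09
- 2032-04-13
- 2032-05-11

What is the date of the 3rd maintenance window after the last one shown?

Gaps: 28, 28, 35, 28 days — a mix of 28 and 35. Every date is a Tuesday.
Each is the 2nd Tuesday of its month.
June 2032 — 2nd Tuesday is 2032-06-08.
2nd Tuesday of July 2032: 2032-07-13.
August 2032 — 2nd Tuesday is 2032-08-10.

2032-08-10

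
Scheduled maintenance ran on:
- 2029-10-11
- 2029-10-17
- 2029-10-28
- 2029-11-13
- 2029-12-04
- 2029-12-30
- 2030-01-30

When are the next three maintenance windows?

Gaps: 6, 11, 16, 21, 26, 31 days — each gap is 5 larger than the previous one.
Next gap: 36 days. 2030-01-30 + 36 days = 2030-03-07.
Next gap: 41 days. 2030-03-07 + 41 days = 2030-04-17.
Next gap: 46 days. 2030-04-17 + 46 days = 2030-06-02.

2030-03-07, 2030-04-17, 2030-06-02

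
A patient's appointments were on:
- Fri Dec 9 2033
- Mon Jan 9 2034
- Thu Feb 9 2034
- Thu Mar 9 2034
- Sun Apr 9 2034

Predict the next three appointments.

Tue May 9 2034, Fri Jun 9 2034, Sun Jul 9 2034

Each date is the 9th; the gaps (31, 31, 28, 31) track the month lengths.
The rule is the 9th of each month.
Next: May 2034 → Tue May 9 2034.
Next: June 2034 → Fri Jun 9 2034.
July 2034: Sun Jul 9 2034.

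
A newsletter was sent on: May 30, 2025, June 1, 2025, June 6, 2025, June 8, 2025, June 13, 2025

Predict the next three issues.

The gap pattern 2, 5, 2, 5 repeats every 2 events.
These are the Fridays and Sundays of each week.
Next Sunday: June 15, 2025.
Next Friday: June 20, 2025.
Next Sunday: June 22, 2025.

June 15, 2025; June 20, 2025; June 22, 2025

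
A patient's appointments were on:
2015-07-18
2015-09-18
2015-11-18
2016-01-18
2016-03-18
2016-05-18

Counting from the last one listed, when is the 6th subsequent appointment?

Gaps: 62, 61, 61, 60, 61 days — not constant. Every event is on the 18th of the month.
Pattern: the 18th of every 2 months.
July 2016: 2016-07-18.
September 2016: 2016-09-18.
Next: November 2016 → 2016-11-18.
Next: January 2017 → 2017-01-18.
March 2017: 2017-03-18.
Next: May 2017 → 2017-05-18.

2017-05-18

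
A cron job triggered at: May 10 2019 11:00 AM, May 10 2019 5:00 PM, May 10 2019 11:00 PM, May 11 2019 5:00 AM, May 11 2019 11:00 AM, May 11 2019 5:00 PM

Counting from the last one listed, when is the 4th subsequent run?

May 12 2019 5:00 PM

Gaps: 6, 6, 6, 6, 6 hours — each event is 6 hours after the previous one.
May 11 2019 5:00 PM + 6 h = May 11 2019 11:00 PM.
May 11 2019 11:00 PM + 6 h = May 12 2019 5:00 AM.
May 12 2019 5:00 AM + 6 h = May 12 2019 11:00 AM.
May 12 2019 11:00 AM + 6 h = May 12 2019 5:00 PM.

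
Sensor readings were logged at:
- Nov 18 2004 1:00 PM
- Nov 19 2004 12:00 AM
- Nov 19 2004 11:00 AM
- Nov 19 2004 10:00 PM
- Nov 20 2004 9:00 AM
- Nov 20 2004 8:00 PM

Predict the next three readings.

Nov 21 2004 7:00 AM, Nov 21 2004 6:00 PM, Nov 22 2004 5:00 AM

The interval is a steady 11 hours (11, 11, 11, 11, 11).
Nov 20 2004 8:00 PM + 11 h = Nov 21 2004 7:00 AM.
Nov 21 2004 7:00 AM + 11 h = Nov 21 2004 6:00 PM.
Nov 21 2004 6:00 PM + 11 h = Nov 22 2004 5:00 AM.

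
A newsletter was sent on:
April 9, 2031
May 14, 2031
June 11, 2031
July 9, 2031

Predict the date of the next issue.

All dates are Wednesdays, 35, 28, 28 days apart.
Specifically, the 2nd Wednesday of each month.
2nd Wednesday of August 2031: August 13, 2031.

August 13, 2031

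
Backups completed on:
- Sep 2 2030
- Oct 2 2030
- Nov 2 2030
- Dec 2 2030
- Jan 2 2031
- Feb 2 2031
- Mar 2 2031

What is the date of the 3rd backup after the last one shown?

Each date is the 2nd; the gaps (30, 31, 30, 31, 31, 28) track the month lengths.
The rule is the 2nd of each month.
Next: April 2031 → Apr 2 2031.
Next: May 2031 → May 2 2031.
Next: June 2031 → Jun 2 2031.

Jun 2 2031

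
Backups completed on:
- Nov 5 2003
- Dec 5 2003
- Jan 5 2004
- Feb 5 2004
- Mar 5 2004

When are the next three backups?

Each date is the 5th; the gaps (30, 31, 31, 29) track the month lengths.
The rule is the 5th of each month.
Next: April 2004 → Apr 5 2004.
Next: May 2004 → May 5 2004.
June 2004: Jun 5 2004.

Apr 5 2004, May 5 2004, Jun 5 2004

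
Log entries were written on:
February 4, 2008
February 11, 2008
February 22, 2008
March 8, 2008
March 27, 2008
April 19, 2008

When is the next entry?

The spacing grows by 4 each time: 7, 11, 15, 19, 23 days.
Next gap: 27 days. April 19, 2008 + 27 days = May 16, 2008.

May 16, 2008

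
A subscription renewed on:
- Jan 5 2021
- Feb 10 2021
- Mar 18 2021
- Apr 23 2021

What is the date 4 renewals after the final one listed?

Gaps between consecutive events: 36, 36, 36 days — a constant 36-day interval.
Apr 23 2021 + 36 days = May 29 2021.
May 29 2021 + 36 days = Jul 4 2021.
Jul 4 2021 + 36 days = Aug 9 2021.
Aug 9 2021 + 36 days = Sep 14 2021.

Sep 14 2021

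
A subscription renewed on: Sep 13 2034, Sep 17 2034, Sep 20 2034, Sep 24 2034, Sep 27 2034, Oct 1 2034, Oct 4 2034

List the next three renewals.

Oct 8 2034, Oct 11 2034, Oct 15 2034

Gaps: 4, 3, 4, 3, 4, 3 days — not constant, but cyclic with period 2.
The events fall on every Wednesday and Sunday.
Next Sunday: Oct 8 2034.
Next Wednesday: Oct 11 2034.
The following Sunday is Oct 15 2034.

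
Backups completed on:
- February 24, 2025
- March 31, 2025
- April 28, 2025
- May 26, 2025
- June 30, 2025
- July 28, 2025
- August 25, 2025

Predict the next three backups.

All Mondays; the gaps (35, 28, 28, 35, 28, 28) vary with month length.
This is the last Monday of each month.
Last Monday of September 2025: September 29, 2025.
October 2025 ends with Monday October 27, 2025.
Last Monday of November 2025: November 24, 2025.

September 29, 2025; October 27, 2025; November 24, 2025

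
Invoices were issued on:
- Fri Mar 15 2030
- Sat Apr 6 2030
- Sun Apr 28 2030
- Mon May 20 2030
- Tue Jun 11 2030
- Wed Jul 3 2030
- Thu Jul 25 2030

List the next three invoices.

Gaps between consecutive events: 22, 22, 22, 22, 22, 22 days — a constant 22-day interval.
Thu Jul 25 2030 + 22 days = Fri Aug 16 2030.
Fri Aug 16 2030 + 22 days = Sat Sep 7 2030.
Sat Sep 7 2030 + 22 days = Sun Sep 29 2030.

Fri Aug 16 2030, Sat Sep 7 2030, Sun Sep 29 2030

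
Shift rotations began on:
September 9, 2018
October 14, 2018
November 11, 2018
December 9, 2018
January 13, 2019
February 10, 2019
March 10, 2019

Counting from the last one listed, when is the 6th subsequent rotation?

All dates are Sundays, 35, 28, 28, 35, 28, 28 days apart.
Specifically, the 2nd Sunday of each month.
2nd Sunday of April 2019: April 14, 2019.
May 2019 — 2nd Sunday is May 12, 2019.
2nd Sunday of June 2019: June 9, 2019.
2nd Sunday of July 2019: July 14, 2019.
2nd Sunday of August 2019: August 11, 2019.
2nd Sunday of September 2019: September 8, 2019.

September 8, 2019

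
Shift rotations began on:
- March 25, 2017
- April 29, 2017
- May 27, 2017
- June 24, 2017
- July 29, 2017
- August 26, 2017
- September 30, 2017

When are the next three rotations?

Every date is a Saturday; gaps 35, 28, 28, 35, 28, 35 days.
Each is the last Saturday of its month (at least one falls on the 29th or later, ruling out '4th Saturday').
October 2017 ends with Saturday October 28, 2017.
November 2017 ends with Saturday November 25, 2017.
December 2017 ends with Saturday December 30, 2017.

October 28, 2017; November 25, 2017; December 30, 2017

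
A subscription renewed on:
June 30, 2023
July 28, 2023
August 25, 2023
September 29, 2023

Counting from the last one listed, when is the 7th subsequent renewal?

April 26, 2024

All Fridays; the gaps (28, 28, 35) vary with month length.
This is the last Friday of each month.
October 2023 ends with Friday October 27, 2023.
November 2023 ends with Friday November 24, 2023.
Last Friday of December 2023: December 29, 2023.
Last Friday of January 2024: January 26, 2024.
February 2024 ends with Friday February 23, 2024.
March 2024 ends with Friday March 29, 2024.
Last Friday of April 2024: April 26, 2024.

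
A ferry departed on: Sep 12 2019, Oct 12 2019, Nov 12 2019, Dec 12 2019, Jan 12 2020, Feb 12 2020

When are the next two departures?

Each date is the 12th; the gaps (30, 31, 30, 31, 31) track the month lengths.
The rule is the 12th of each month.
March 2020: Mar 12 2020.
April 2020: Apr 12 2020.

Mar 12 2020, Apr 12 2020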